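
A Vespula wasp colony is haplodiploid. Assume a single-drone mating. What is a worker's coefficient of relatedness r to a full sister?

Haplodiploid full sisters inherit their father's entire haploid genome identically (contributing 1/2) and on average half of their mother's contribution (1/2 · 1/2 = 1/4); r = 1/2 + 1/4 = 3/4.

0.75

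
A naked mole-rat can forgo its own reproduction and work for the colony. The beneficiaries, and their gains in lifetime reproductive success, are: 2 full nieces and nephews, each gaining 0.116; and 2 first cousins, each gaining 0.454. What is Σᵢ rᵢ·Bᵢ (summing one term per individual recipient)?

r to a full niece or nephew = 1/4 (full aunt/uncle↔niece/nephew: two paths of length 3 through the shared grandparent pair: r = 2·(1/2)^3 = 1/4).
r to a first cousin = 1/8 (first cousins share one grandparent pair — two paths of length 4: r = 2·(1/2)^4 = 1/8).
Summing one r·B term per recipient: 2·0.25·0.116 + 2·0.125·0.454 = 0.1715.

0.1715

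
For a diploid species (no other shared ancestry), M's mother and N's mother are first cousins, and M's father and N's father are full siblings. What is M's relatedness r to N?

0.15625

With two independent routes of shared ancestry, r is the sum of the two contributions.
M and N are related in two ways: second cousins through their mothers (r = 1/32) and first cousins through their fathers (r = 1/8).
r = 1/32 + 1/8 = 0.15625.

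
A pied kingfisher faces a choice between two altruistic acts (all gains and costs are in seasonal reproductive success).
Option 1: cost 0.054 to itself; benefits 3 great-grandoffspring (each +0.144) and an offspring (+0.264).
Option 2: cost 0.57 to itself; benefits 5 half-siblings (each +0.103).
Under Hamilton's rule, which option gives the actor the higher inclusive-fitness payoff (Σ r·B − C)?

Option 1

Option 1: r to a great-grandoffspring = 0.125.
Option 1: r to an offspring = 0.5.
Option 1: Σ r·B − C = (3·0.125·0.144 + 1·0.5·0.264) − 0.054 = 0.132.
Option 2: r to a half-sibling = 0.25.
Option 2: Σ r·B − C = (5·0.25·0.103) − 0.57 = -0.44125.
Option 1 has the higher net inclusive-fitness payoff.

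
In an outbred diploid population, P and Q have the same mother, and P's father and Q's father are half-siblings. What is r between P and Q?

0.3125

Independent pedigree routes through distinct common ancestors add.
P and Q are related in two ways: half-sibs through their shared mother (r = 1/4) and half first cousins through their fathers (r = 1/16).
r = 1/4 + 1/16 = 0.3125.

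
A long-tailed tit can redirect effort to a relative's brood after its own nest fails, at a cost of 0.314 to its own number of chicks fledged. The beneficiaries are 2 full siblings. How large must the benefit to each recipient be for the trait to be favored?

r to a full sibling = 1/2 (full sibs share both parents — two paths of length 2: r = 2·(1/2)^2 = 1/2).
Hamilton's rule with n recipients of equal r: n·r·B > C, so B > C/(n·r) = 0.314/(2·0.5) = 0.314.

0.314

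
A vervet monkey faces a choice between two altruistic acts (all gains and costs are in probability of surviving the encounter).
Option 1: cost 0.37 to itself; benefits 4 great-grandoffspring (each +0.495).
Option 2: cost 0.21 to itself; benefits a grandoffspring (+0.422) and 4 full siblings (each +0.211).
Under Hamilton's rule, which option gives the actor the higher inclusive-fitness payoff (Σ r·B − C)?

Option 1: r to a great-grandoffspring = 0.125.
Option 1: Σ r·B − C = (4·0.125·0.495) − 0.37 = -0.1225.
Option 2: r to a grandoffspring = 0.25.
Option 2: r to a full sibling = 0.5.
Option 2: Σ r·B − C = (1·0.25·0.422 + 4·0.5·0.211) − 0.21 = 0.3175.
Option 2 has the higher net inclusive-fitness payoff.

Option 2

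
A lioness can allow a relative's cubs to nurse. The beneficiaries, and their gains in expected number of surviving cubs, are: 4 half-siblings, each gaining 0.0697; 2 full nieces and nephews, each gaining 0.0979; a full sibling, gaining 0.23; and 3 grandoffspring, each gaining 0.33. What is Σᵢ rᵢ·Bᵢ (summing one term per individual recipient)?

0.48115

r to a half-sibling = 1/4 (half-sibs share one parent — one path of length 2: r = (1/2)^2 = 1/4).
r to a full niece or nephew = 1/4 (full aunt/uncle↔niece/nephew: two paths of length 3 through the shared grandparent pair: r = 2·(1/2)^3 = 1/4).
r to a full sibling = 1/2 (full sibs share both parents — two paths of length 2: r = 2·(1/2)^2 = 1/2).
r to a grandoffspring = 0.25 (two parent–offspring links: r = (1/2)^2 = 1/4).
Summing one r·B term per recipient: 4·0.25·0.0697 + 2·0.25·0.0979 + 1·0.5·0.23 + 3·0.25·0.33 = 0.48115.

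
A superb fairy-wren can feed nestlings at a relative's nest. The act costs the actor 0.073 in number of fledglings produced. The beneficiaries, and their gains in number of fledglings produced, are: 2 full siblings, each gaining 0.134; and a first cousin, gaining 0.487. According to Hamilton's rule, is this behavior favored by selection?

Hamilton's rule: the trait is favored when the sum of r·B over every recipient exceeds the actor's cost C.
r to a full sibling = 0.5 (full sibs share both parents — two paths of length 2: r = 2·(1/2)^2 = 1/2).
r to a first cousin = 1/8 (first cousins share one grandparent pair — two paths of length 4: r = 2·(1/2)^4 = 1/8).
Summing one r·B term per recipient: 2·0.5·0.134 + 1·0.125·0.487 = 0.194875.
0.194875 > 0.073: the indirect benefit exceeds the cost.

Yes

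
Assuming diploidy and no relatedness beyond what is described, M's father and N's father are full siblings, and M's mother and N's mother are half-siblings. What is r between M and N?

0.1875

With two independent routes of shared ancestry, r is the sum of the two contributions.
M and N are related in two ways: first cousins through their fathers (r = 1/8) and half first cousins through their mothers (r = 1/16).
r = 1/8 + 1/16 = 0.1875.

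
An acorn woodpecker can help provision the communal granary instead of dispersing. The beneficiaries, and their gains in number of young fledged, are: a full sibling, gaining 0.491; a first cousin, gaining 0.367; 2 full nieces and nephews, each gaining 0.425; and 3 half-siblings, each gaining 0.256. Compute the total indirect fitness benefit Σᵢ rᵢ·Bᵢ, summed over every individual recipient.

0.695875

r to a full sibling = 1/2 (full sibs share both parents — two paths of length 2: r = 2·(1/2)^2 = 1/2).
r to a first cousin = 1/8 (first cousins share one grandparent pair — two paths of length 4: r = 2·(1/2)^4 = 1/8).
r to a full niece or nephew = 0.25 (full aunt/uncle↔niece/nephew: two paths of length 3 through the shared grandparent pair: r = 2·(1/2)^3 = 1/4).
r to a half-sibling = 1/4 (half-sibs share one parent — one path of length 2: r = (1/2)^2 = 1/4).
Summing one r·B term per recipient: 1·0.5·0.491 + 1·0.125·0.367 + 2·0.25·0.425 + 3·0.25·0.256 = 0.695875.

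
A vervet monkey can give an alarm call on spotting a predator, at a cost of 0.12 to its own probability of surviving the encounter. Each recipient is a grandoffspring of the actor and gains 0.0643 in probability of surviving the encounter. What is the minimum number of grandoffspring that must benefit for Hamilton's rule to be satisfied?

r to a grandoffspring = 1/4 (two parent–offspring links: r = (1/2)^2 = 1/4).
Hamilton's rule: n·r·B > C  ⇒  n > C/(r·B) = 0.12/(0.25·0.0643) = 7.465.
The smallest integer exceeding 7.465 is 8.

8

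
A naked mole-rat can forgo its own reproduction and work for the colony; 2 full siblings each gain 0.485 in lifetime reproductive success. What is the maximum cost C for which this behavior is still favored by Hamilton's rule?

0.485

r to a full sibling = 1/2 (full sibs share both parents — two paths of length 2: r = 2·(1/2)^2 = 1/2).
Hamilton's rule: n·r·B > C, so the trait is favored while C < n·r·B = 2·0.5·0.485 = 0.485.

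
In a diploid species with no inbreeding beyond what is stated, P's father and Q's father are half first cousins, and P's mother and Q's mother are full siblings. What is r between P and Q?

Wright's path rule: contributions from independent ancestry routes add.
P and Q are related in two ways: half second cousins through their fathers (r = 1/64) and first cousins through their mothers (r = 1/8).
r = 1/64 + 1/8 = 0.140625.

0.140625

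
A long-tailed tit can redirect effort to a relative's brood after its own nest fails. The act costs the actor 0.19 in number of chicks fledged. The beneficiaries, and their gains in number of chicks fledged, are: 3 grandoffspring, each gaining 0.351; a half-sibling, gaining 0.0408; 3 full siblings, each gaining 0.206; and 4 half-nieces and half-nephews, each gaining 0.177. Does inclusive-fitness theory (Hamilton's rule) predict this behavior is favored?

Hamilton's rule: the trait is favored when the sum of r·B over every recipient exceeds the actor's cost C.
r to a grandoffspring = 0.25 (two parent–offspring links: r = (1/2)^2 = 1/4).
r to a half-sibling = 1/4 (half-sibs share one parent — one path of length 2: r = (1/2)^2 = 1/4).
r to a full sibling = 1/2 (full sibs share both parents — two paths of length 2: r = 2·(1/2)^2 = 1/2).
r to a half-niece or half-nephew = 1/8 (half-aunt/uncle↔niece/nephew: one path of length 3: r = (1/2)^3 = 1/8).
Summing one r·B term per recipient: 3·0.25·0.351 + 1·0.25·0.0408 + 3·0.5·0.206 + 4·0.125·0.177 = 0.67095.
0.67095 > 0.19: the indirect benefit exceeds the cost.

Yes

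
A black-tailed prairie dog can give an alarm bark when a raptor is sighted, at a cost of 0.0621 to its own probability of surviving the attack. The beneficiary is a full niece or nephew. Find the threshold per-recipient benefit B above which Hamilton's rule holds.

0.2484

r to a full niece or nephew = 1/4 (full aunt/uncle↔niece/nephew: two paths of length 3 through the shared grandparent pair: r = 2·(1/2)^3 = 1/4).
Hamilton's rule with n recipients of equal r: n·r·B > C, so B > C/(n·r) = 0.0621/(1·0.25) = 0.2484.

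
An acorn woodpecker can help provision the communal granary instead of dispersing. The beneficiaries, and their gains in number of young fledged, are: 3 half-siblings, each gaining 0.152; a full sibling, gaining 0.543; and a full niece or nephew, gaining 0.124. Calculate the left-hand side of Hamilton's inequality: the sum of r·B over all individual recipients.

r to a half-sibling = 0.25 (half-sibs share one parent — one path of length 2: r = (1/2)^2 = 1/4).
r to a full sibling = 1/2 (full sibs share both parents — two paths of length 2: r = 2·(1/2)^2 = 1/2).
r to a full niece or nephew = 0.25 (full aunt/uncle↔niece/nephew: two paths of length 3 through the shared grandparent pair: r = 2·(1/2)^3 = 1/4).
Summing one r·B term per recipient: 3·0.25·0.152 + 1·0.5·0.543 + 1·0.25·0.124 = 0.4165.

0.4165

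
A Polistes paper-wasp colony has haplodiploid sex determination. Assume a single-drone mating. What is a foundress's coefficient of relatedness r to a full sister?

0.75

Haplodiploid full sisters inherit their father's entire haploid genome identically (contributing 1/2) and on average half of their mother's contribution (1/2 · 1/2 = 1/4); r = 1/2 + 1/4 = 3/4.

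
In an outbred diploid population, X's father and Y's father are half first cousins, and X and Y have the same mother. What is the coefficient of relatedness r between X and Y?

0.265625

Relatedness sums over independent paths through distinct common ancestors.
X and Y are related in two ways: half second cousins through their fathers (r = 1/64) and half-sibs through their shared mother (r = 1/4).
r = 1/64 + 1/4 = 17/64 = 0.265625.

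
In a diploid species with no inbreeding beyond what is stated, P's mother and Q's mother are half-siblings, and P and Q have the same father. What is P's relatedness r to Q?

Independent pedigree routes through distinct common ancestors add.
P and Q are related in two ways: half first cousins through their mothers (r = 1/16) and half-sibs through their shared father (r = 1/4).
r = 1/16 + 1/4 = 5/16 = 0.3125.

0.3125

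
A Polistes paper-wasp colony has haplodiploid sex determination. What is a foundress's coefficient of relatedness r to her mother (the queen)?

One meiotic link between diploid queen and diploid daughter: r = 1/2.

0.5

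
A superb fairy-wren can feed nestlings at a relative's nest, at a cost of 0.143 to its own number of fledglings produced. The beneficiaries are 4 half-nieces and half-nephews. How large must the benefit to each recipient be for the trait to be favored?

r to a half-niece or half-nephew = 1/8 (half-aunt/uncle↔niece/nephew: one path of length 3: r = (1/2)^3 = 1/8).
Hamilton's rule with n recipients of equal r: n·r·B > C, so B > C/(n·r) = 0.143/(4·0.125) = 0.286.

0.286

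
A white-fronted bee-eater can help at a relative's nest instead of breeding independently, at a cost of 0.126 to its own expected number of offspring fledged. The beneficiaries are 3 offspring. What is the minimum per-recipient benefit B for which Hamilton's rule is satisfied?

r to an offspring = 0.5 (one parent–offspring link: r = (1/2)^1 = 1/2).
Hamilton's rule with n recipients of equal r: n·r·B > C, so B > C/(n·r) = 0.126/(3·0.5) = 0.084.

0.084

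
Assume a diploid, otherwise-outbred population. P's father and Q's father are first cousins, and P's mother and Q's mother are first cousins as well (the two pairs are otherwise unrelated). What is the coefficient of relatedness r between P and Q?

0.0625

Relatedness sums over independent paths through distinct common ancestors.
P and Q are related in two ways: second cousins through their fathers (r = 1/32) and second cousins through their mothers (r = 1/32).
r = 1/32 + 1/32 = 1/16 = 0.0625.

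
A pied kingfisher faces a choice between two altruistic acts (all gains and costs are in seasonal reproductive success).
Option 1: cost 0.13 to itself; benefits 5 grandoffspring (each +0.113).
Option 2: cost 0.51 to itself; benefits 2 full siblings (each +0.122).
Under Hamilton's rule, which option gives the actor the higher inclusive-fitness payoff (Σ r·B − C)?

Option 1

Option 1: r to a grandoffspring = 0.25.
Option 1: Σ r·B − C = (5·0.25·0.113) − 0.13 = 0.01125.
Option 2: r to a full sibling = 0.5.
Option 2: Σ r·B − C = (2·0.5·0.122) − 0.51 = -0.388.
Option 1 has the higher net inclusive-fitness payoff.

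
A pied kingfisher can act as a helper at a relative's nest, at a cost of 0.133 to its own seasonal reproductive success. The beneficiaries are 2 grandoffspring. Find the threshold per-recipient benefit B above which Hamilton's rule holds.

r to a grandoffspring = 1/4 (two parent–offspring links: r = (1/2)^2 = 1/4).
Hamilton's rule with n recipients of equal r: n·r·B > C, so B > C/(n·r) = 0.133/(2·0.25) = 0.266.

0.266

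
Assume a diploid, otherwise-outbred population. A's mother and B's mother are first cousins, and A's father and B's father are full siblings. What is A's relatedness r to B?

Wright's path rule: contributions from independent ancestry routes add.
A and B are related in two ways: second cousins through their mothers (r = 1/32) and first cousins through their fathers (r = 1/8).
r = 1/32 + 1/8 = 0.15625.

0.15625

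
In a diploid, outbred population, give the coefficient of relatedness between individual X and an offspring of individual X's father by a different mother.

Each parent–offspring link contributes a factor of 1/2, and independent paths through distinct common ancestors add.
Half-sibs share one parent — one path of length 2: r = (1/2)^2 = 1/4.

0.25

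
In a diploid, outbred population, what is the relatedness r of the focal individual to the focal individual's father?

Each parent–offspring link contributes a factor of 1/2, and independent paths through distinct common ancestors add.
One parent–offspring link: r = (1/2)^1 = 1/2.

0.5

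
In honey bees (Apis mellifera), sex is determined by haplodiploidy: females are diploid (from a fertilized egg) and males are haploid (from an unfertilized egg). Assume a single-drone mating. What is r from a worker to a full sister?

Haplodiploid full sisters inherit their father's entire haploid genome identically (contributing 1/2) and on average half of their mother's contribution (1/2 · 1/2 = 1/4); r = 1/2 + 1/4 = 3/4.

0.75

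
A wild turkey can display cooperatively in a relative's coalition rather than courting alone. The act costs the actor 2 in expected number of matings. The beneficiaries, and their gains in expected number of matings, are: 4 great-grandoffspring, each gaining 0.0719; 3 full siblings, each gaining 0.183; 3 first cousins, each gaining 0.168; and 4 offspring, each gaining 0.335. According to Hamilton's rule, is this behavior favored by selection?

No

Hamilton's rule: the trait is favored when the sum of r·B over every recipient exceeds the actor's cost C.
r to a great-grandoffspring = 1/8 (three parent–offspring links: r = (1/2)^3 = 1/8).
r to a full sibling = 0.5 (full sibs share both parents — two paths of length 2: r = 2·(1/2)^2 = 1/2).
r to a first cousin = 1/8 (first cousins share one grandparent pair — two paths of length 4: r = 2·(1/2)^4 = 1/8).
r to an offspring = 0.5 (one parent–offspring link: r = (1/2)^1 = 1/2).
Summing one r·B term per recipient: 4·0.125·0.0719 + 3·0.5·0.183 + 3·0.125·0.168 + 4·0.5·0.335 = 1.04345.
1.04345 < 2: the indirect benefit is less than the cost.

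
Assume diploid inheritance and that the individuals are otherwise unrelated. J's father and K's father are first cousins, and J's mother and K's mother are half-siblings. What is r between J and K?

0.09375

Independent pedigree routes through distinct common ancestors add.
J and K are related in two ways: second cousins through their fathers (r = 1/32) and half first cousins through their mothers (r = 1/16).
r = 1/32 + 1/16 = 0.09375.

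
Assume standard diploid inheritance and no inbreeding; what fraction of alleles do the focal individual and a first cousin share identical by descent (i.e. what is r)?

Each parent–offspring link contributes a factor of 1/2, and independent paths through distinct common ancestors add.
First cousins share one grandparent pair — two paths of length 4: r = 2·(1/2)^4 = 1/8.

0.125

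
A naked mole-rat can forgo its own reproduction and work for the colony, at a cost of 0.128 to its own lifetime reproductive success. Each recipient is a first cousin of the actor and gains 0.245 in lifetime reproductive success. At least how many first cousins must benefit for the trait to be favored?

5

r to a first cousin = 1/8 (first cousins share one grandparent pair — two paths of length 4: r = 2·(1/2)^4 = 1/8).
Hamilton's rule: n·r·B > C  ⇒  n > C/(r·B) = 0.128/(0.125·0.245) = 4.18.
The smallest integer exceeding 4.18 is 5.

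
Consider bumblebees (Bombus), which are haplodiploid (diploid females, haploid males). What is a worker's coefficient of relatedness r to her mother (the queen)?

One meiotic link between diploid queen and diploid daughter: r = 1/2.

0.5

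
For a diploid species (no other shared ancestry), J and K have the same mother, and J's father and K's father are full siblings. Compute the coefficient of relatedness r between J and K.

With two independent routes of shared ancestry, r is the sum of the two contributions.
J and K are related in two ways: half-sibs through their shared mother (r = 1/4) and first cousins through their fathers (r = 1/8).
r = 1/4 + 1/8 = 0.375.

0.375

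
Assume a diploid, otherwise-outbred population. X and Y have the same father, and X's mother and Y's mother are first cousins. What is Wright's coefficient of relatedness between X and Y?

Independent pedigree routes through distinct common ancestors add.
X and Y are related in two ways: half-sibs through their shared father (r = 1/4) and second cousins through their mothers (r = 1/32).
r = 1/4 + 1/32 = 0.28125.

0.28125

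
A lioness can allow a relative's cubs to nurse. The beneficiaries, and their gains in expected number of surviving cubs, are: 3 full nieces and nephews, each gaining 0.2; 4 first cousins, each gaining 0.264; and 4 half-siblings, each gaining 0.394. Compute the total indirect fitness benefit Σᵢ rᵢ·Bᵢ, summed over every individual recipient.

r to a full niece or nephew = 1/4 (full aunt/uncle↔niece/nephew: two paths of length 3 through the shared grandparent pair: r = 2·(1/2)^3 = 1/4).
r to a first cousin = 0.125 (first cousins share one grandparent pair — two paths of length 4: r = 2·(1/2)^4 = 1/8).
r to a half-sibling = 0.25 (half-sibs share one parent — one path of length 2: r = (1/2)^2 = 1/4).
Summing one r·B term per recipient: 3·0.25·0.2 + 4·0.125·0.264 + 4·0.25·0.394 = 0.676.

0.676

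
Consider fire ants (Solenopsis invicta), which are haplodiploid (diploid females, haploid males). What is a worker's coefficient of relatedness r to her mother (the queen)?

0.5

One meiotic link between diploid queen and diploid daughter: r = 1/2.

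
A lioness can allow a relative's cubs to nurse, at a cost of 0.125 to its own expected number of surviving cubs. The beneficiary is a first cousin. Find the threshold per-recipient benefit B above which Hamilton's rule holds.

1

r to a first cousin = 0.125 (first cousins share one grandparent pair — two paths of length 4: r = 2·(1/2)^4 = 1/8).
Hamilton's rule with n recipients of equal r: n·r·B > C, so B > C/(n·r) = 0.125/(1·0.125) = 1.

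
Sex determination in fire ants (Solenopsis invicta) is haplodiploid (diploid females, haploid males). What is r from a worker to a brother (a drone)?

0.25

Her haploid brother carries none of their father's genes and a random half of their mother's genome; that half matches the maternal half of her own genome with probability 1/2: r = 1/2 · 1/2 = 1/4.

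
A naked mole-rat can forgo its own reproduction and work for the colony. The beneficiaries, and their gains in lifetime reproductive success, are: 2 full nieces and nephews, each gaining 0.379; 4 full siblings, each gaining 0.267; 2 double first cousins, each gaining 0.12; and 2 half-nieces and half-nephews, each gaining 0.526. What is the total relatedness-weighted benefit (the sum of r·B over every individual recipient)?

0.915

r to a full niece or nephew = 0.25 (full aunt/uncle↔niece/nephew: two paths of length 3 through the shared grandparent pair: r = 2·(1/2)^3 = 1/4).
r to a full sibling = 1/2 (full sibs share both parents — two paths of length 2: r = 2·(1/2)^2 = 1/2).
r to a double first cousin = 1/4 (double first cousins share both grandparent pairs — four paths of length 4: r = 4·(1/2)^4 = 1/4).
r to a half-niece or half-nephew = 1/8 (half-aunt/uncle↔niece/nephew: one path of length 3: r = (1/2)^3 = 1/8).
Summing one r·B term per recipient: 2·0.25·0.379 + 4·0.5·0.267 + 2·0.25·0.12 + 2·0.125·0.526 = 0.915.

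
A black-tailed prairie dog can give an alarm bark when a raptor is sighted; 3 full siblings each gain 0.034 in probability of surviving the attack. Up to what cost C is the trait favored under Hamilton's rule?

0.051

r to a full sibling = 1/2 (full sibs share both parents — two paths of length 2: r = 2·(1/2)^2 = 1/2).
Hamilton's rule: n·r·B > C, so the trait is favored while C < n·r·B = 3·0.5·0.034 = 0.051.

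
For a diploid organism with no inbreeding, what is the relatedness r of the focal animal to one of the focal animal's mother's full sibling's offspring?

0.125

Each parent–offspring link contributes a factor of 1/2, and independent paths through distinct common ancestors add.
First cousins share one grandparent pair — two paths of length 4: r = 2·(1/2)^4 = 1/8.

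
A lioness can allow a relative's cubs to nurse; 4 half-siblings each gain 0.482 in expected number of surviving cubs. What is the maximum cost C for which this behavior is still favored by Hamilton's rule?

0.482

r to a half-sibling = 0.25 (half-sibs share one parent — one path of length 2: r = (1/2)^2 = 1/4).
Hamilton's rule: n·r·B > C, so the trait is favored while C < n·r·B = 4·0.25·0.482 = 0.482.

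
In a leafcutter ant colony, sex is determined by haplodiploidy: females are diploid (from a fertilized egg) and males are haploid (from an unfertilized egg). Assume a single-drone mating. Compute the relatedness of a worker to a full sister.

Haplodiploid full sisters inherit their father's entire haploid genome identically (contributing 1/2) and on average half of their mother's contribution (1/2 · 1/2 = 1/4); r = 1/2 + 1/4 = 3/4.

0.75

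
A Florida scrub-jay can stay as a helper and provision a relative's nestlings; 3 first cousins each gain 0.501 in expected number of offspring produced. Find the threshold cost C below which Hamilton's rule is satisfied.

r to a first cousin = 0.125 (first cousins share one grandparent pair — two paths of length 4: r = 2·(1/2)^4 = 1/8).
Hamilton's rule: n·r·B > C, so the trait is favored while C < n·r·B = 3·0.125·0.501 = 0.187875.

0.187875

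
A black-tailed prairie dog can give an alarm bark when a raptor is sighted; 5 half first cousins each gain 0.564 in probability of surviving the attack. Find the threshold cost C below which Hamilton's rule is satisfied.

0.17625

r to a half first cousin = 1/16 (half first cousins share one grandparent — one path of length 4: r = (1/2)^4 = 1/16).
Hamilton's rule: n·r·B > C, so the trait is favored while C < n·r·B = 5·0.0625·0.564 = 0.17625.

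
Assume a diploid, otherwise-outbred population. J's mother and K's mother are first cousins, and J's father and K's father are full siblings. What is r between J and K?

0.15625

Wright's path rule: contributions from independent ancestry routes add.
J and K are related in two ways: second cousins through their mothers (r = 1/32) and first cousins through their fathers (r = 1/8).
r = 1/32 + 1/8 = 0.15625.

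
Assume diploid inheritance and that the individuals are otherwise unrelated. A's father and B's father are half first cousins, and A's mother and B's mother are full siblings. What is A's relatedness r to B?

Independent pedigree routes through distinct common ancestors add.
A and B are related in two ways: half second cousins through their fathers (r = 1/64) and first cousins through their mothers (r = 1/8).
r = 1/64 + 1/8 = 9/64 = 0.140625.

0.140625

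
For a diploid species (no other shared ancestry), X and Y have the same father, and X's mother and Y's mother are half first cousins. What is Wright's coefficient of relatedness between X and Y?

0.265625

Relatedness sums over independent paths through distinct common ancestors.
X and Y are related in two ways: half-sibs through their shared father (r = 1/4) and half second cousins through their mothers (r = 1/64).
r = 1/4 + 1/64 = 17/64 = 0.265625.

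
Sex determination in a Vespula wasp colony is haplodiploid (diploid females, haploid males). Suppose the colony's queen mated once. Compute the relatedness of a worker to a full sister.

0.75

Haplodiploid full sisters inherit their father's entire haploid genome identically (contributing 1/2) and on average half of their mother's contribution (1/2 · 1/2 = 1/4); r = 1/2 + 1/4 = 3/4.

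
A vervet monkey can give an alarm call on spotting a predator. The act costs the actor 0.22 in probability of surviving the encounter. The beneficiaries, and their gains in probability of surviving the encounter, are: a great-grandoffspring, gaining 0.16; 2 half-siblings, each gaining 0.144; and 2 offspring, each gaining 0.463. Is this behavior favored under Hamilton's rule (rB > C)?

Yes

Hamilton's rule: the trait is favored when the sum of r·B over every recipient exceeds the actor's cost C.
r to a great-grandoffspring = 1/8 (three parent–offspring links: r = (1/2)^3 = 1/8).
r to a half-sibling = 1/4 (half-sibs share one parent — one path of length 2: r = (1/2)^2 = 1/4).
r to an offspring = 0.5 (one parent–offspring link: r = (1/2)^1 = 1/2).
Summing one r·B term per recipient: 1·0.125·0.16 + 2·0.25·0.144 + 2·0.5·0.463 = 0.555.
0.555 > 0.22: the indirect benefit exceeds the cost.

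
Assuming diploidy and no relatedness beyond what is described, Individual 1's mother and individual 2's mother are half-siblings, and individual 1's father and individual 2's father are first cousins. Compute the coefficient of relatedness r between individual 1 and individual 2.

0.09375

Independent pedigree routes through distinct common ancestors add.
Individual 1 and individual 2 are related in two ways: half first cousins through their mothers (r = 1/16) and second cousins through their fathers (r = 1/32).
r = 1/16 + 1/32 = 3/32 = 0.09375.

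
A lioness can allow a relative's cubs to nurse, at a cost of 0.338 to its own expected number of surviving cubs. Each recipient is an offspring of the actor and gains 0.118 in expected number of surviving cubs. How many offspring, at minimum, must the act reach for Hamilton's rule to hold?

r to an offspring = 1/2 (one parent–offspring link: r = (1/2)^1 = 1/2).
Hamilton's rule: n·r·B > C  ⇒  n > C/(r·B) = 0.338/(0.5·0.118) = 5.729.
The smallest integer exceeding 5.729 is 6.

6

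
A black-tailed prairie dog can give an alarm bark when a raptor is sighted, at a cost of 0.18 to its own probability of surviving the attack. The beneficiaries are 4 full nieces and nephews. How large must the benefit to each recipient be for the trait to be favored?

r to a full niece or nephew = 0.25 (full aunt/uncle↔niece/nephew: two paths of length 3 through the shared grandparent pair: r = 2·(1/2)^3 = 1/4).
Hamilton's rule with n recipients of equal r: n·r·B > C, so B > C/(n·r) = 0.18/(4·0.25) = 0.18.

0.18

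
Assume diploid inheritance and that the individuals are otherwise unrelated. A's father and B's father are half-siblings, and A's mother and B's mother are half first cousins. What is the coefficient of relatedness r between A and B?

Independent pedigree routes through distinct common ancestors add.
A and B are related in two ways: half first cousins through their fathers (r = 1/16) and half second cousins through their mothers (r = 1/64).
r = 1/16 + 1/64 = 0.078125.

0.078125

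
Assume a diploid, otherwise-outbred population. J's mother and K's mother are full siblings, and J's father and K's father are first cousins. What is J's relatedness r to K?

0.15625

With two independent routes of shared ancestry, r is the sum of the two contributions.
J and K are related in two ways: first cousins through their mothers (r = 1/8) and second cousins through their fathers (r = 1/32).
r = 1/8 + 1/32 = 5/32 = 0.15625.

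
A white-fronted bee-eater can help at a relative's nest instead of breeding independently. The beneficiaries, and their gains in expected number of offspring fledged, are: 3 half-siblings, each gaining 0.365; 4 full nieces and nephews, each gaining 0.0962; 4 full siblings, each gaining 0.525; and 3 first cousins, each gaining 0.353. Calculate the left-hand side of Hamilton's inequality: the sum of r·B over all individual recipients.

1.552325

r to a half-sibling = 1/4 (half-sibs share one parent — one path of length 2: r = (1/2)^2 = 1/4).
r to a full niece or nephew = 1/4 (full aunt/uncle↔niece/nephew: two paths of length 3 through the shared grandparent pair: r = 2·(1/2)^3 = 1/4).
r to a full sibling = 0.5 (full sibs share both parents — two paths of length 2: r = 2·(1/2)^2 = 1/2).
r to a first cousin = 1/8 (first cousins share one grandparent pair — two paths of length 4: r = 2·(1/2)^4 = 1/8).
Summing one r·B term per recipient: 3·0.25·0.365 + 4·0.25·0.0962 + 4·0.5·0.525 + 3·0.125·0.353 = 1.552325.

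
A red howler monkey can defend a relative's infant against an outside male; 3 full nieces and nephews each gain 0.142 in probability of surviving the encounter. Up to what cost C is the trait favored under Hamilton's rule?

r to a full niece or nephew = 1/4 (full aunt/uncle↔niece/nephew: two paths of length 3 through the shared grandparent pair: r = 2·(1/2)^3 = 1/4).
Hamilton's rule: n·r·B > C, so the trait is favored while C < n·r·B = 3·0.25·0.142 = 0.1065.

0.1065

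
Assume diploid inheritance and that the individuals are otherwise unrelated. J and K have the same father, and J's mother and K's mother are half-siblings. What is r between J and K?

Relatedness sums over independent paths through distinct common ancestors.
J and K are related in two ways: half-sibs through their shared father (r = 1/4) and half first cousins through their mothers (r = 1/16).
r = 1/4 + 1/16 = 5/16 = 0.3125.

0.3125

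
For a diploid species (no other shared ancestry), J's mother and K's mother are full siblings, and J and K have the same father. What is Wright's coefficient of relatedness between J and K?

Wright's path rule: contributions from independent ancestry routes add.
J and K are related in two ways: first cousins through their mothers (r = 1/8) and half-sibs through their shared father (r = 1/4).
r = 1/8 + 1/4 = 0.375.

0.375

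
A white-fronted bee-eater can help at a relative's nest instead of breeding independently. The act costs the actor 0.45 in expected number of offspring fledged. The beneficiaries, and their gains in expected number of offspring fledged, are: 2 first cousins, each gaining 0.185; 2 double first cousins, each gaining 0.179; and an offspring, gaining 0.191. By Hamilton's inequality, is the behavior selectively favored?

No

Hamilton's rule: the trait is favored when the sum of r·B over every recipient exceeds the actor's cost C.
r to a first cousin = 1/8 (first cousins share one grandparent pair — two paths of length 4: r = 2·(1/2)^4 = 1/8).
r to a double first cousin = 1/4 (double first cousins share both grandparent pairs — four paths of length 4: r = 4·(1/2)^4 = 1/4).
r to an offspring = 0.5 (one parent–offspring link: r = (1/2)^1 = 1/2).
Summing one r·B term per recipient: 2·0.125·0.185 + 2·0.25·0.179 + 1·0.5·0.191 = 0.23125.
0.23125 < 0.45: the indirect benefit is less than the cost.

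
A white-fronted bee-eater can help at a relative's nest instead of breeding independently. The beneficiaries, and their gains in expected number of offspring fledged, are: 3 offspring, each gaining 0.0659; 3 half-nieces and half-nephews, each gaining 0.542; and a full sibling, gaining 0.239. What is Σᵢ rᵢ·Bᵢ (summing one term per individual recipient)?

0.4216

r to an offspring = 1/2 (one parent–offspring link: r = (1/2)^1 = 1/2).
r to a half-niece or half-nephew = 0.125 (half-aunt/uncle↔niece/nephew: one path of length 3: r = (1/2)^3 = 1/8).
r to a full sibling = 0.5 (full sibs share both parents — two paths of length 2: r = 2·(1/2)^2 = 1/2).
Summing one r·B term per recipient: 3·0.5·0.0659 + 3·0.125·0.542 + 1·0.5·0.239 = 0.4216.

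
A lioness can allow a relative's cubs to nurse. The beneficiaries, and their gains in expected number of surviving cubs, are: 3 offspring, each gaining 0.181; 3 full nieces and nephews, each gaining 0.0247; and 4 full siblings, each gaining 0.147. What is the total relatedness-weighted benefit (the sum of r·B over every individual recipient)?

0.584025

r to an offspring = 0.5 (one parent–offspring link: r = (1/2)^1 = 1/2).
r to a full niece or nephew = 0.25 (full aunt/uncle↔niece/nephew: two paths of length 3 through the shared grandparent pair: r = 2·(1/2)^3 = 1/4).
r to a full sibling = 0.5 (full sibs share both parents — two paths of length 2: r = 2·(1/2)^2 = 1/2).
Summing one r·B term per recipient: 3·0.5·0.181 + 3·0.25·0.0247 + 4·0.5·0.147 = 0.584025.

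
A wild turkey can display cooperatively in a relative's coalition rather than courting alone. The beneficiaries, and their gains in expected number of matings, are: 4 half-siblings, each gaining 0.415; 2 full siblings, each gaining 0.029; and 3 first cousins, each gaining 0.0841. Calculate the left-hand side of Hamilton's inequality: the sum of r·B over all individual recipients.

r to a half-sibling = 0.25 (half-sibs share one parent — one path of length 2: r = (1/2)^2 = 1/4).
r to a full sibling = 0.5 (full sibs share both parents — two paths of length 2: r = 2·(1/2)^2 = 1/2).
r to a first cousin = 0.125 (first cousins share one grandparent pair — two paths of length 4: r = 2·(1/2)^4 = 1/8).
Summing one r·B term per recipient: 4·0.25·0.415 + 2·0.5·0.029 + 3·0.125·0.0841 = 0.4755375.

0.4755375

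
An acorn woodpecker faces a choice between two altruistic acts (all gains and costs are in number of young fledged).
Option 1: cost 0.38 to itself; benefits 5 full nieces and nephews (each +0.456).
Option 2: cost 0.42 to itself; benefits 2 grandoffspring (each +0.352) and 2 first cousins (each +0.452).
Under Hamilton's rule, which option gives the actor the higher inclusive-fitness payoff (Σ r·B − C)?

Option 1

Option 1: r to a full niece or nephew = 0.25.
Option 1: Σ r·B − C = (5·0.25·0.456) − 0.38 = 0.19.
Option 2: r to a grandoffspring = 0.25.
Option 2: r to a first cousin = 0.125.
Option 2: Σ r·B − C = (2·0.25·0.352 + 2·0.125·0.452) − 0.42 = -0.131.
Option 1 has the higher net inclusive-fitness payoff.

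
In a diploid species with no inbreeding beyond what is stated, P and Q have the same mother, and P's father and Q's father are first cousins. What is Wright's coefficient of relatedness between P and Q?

Independent pedigree routes through distinct common ancestors add.
P and Q are related in two ways: half-sibs through their shared mother (r = 1/4) and second cousins through their fathers (r = 1/32).
r = 1/4 + 1/32 = 0.28125.

0.28125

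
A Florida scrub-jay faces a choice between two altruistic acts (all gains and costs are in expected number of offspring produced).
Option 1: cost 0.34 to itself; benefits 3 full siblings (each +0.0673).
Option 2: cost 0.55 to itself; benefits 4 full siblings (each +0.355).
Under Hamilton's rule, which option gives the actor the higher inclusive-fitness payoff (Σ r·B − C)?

Option 1: r to a full sibling = 0.5.
Option 1: Σ r·B − C = (3·0.5·0.0673) − 0.34 = -0.23905.
Option 2: r to a full sibling = 0.5.
Option 2: Σ r·B − C = (4·0.5·0.355) − 0.55 = 0.16.
Option 2 has the higher net inclusive-fitness payoff.

Option 2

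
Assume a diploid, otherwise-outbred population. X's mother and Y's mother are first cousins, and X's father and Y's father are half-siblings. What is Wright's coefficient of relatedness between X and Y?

0.09375

Wright's path rule: contributions from independent ancestry routes add.
X and Y are related in two ways: second cousins through their mothers (r = 1/32) and half first cousins through their fathers (r = 1/16).
r = 1/32 + 1/16 = 3/32 = 0.09375.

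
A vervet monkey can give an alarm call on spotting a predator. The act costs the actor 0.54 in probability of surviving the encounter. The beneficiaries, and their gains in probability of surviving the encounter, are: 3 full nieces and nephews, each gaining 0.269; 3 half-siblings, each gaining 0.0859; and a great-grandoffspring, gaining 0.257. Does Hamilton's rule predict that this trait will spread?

Hamilton's rule: the trait is favored when the sum of r·B over every recipient exceeds the actor's cost C.
r to a full niece or nephew = 0.25 (full aunt/uncle↔niece/nephew: two paths of length 3 through the shared grandparent pair: r = 2·(1/2)^3 = 1/4).
r to a half-sibling = 0.25 (half-sibs share one parent — one path of length 2: r = (1/2)^2 = 1/4).
r to a great-grandoffspring = 1/8 (three parent–offspring links: r = (1/2)^3 = 1/8).
Summing one r·B term per recipient: 3·0.25·0.269 + 3·0.25·0.0859 + 1·0.125·0.257 = 0.2983.
0.2983 < 0.54: the indirect benefit is less than the cost.

No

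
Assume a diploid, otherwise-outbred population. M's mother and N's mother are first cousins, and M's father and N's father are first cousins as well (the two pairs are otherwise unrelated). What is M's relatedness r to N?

0.0625

Relatedness sums over independent paths through distinct common ancestors.
M and N are related in two ways: second cousins through their mothers (r = 1/32) and second cousins through their fathers (r = 1/32).
r = 1/32 + 1/32 = 1/16 = 0.0625.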